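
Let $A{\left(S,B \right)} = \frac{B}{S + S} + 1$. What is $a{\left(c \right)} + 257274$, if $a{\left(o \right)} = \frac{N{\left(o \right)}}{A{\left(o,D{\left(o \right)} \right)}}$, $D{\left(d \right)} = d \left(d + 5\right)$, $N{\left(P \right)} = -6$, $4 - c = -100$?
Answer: $\frac{9519134}{37} \approx 2.5727 \cdot 10^{5}$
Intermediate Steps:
$c = 104$ ($c = 4 - -100 = 4 + 100 = 104$)
$D{\left(d \right)} = d \left(5 + d\right)$
$A{\left(S,B \right)} = 1 + \frac{B}{2 S}$ ($A{\left(S,B \right)} = \frac{B}{2 S} + 1 = 1 + \frac{B}{2 S}$)
$a{\left(o \right)} = - \frac{6 o}{o + \frac{o \left(5 + o\right)}{2}}$ ($a{\left(o \right)} = - \frac{6}{\frac{1}{o} \left(o + \frac{o \left(5 + o\right)}{2}\right)} = - 6 \frac{o}{o + \frac{o \left(5 + o\right)}{2}} = - \frac{6 o}{o + \frac{o \left(5 + o\right)}{2}}$)
$a{\left(c \right)} + 257274 = - \frac{12}{7 + 104} + 257274 = - \frac{12}{111} + 257274 = \left(-12\right) \frac{1}{111} + 257274 = - \frac{4}{37} + 257274 = \frac{9519134}{37}$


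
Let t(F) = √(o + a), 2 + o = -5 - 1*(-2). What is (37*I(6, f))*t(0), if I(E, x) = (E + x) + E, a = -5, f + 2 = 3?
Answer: 481*I*√10 ≈ 1521.1*I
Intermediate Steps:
f = 1 (f = -2 + 3 = 1)
o = -5 (o = -2 + (-5 - 1*(-2)) = -2 + (-5 + 2) = -2 - 3 = -5)
I(E, x) = x + 2*E
t(F) = I*√10 (t(F) = √(-5 - 5) = √(-10) = I*√10)
(37*I(6, f))*t(0) = (37*(1 + 2*6))*(I*√10) = (37*(1 + 12))*(I*√10) = (37*13)*(I*√10) = 481*(I*√10) = 481*I*√10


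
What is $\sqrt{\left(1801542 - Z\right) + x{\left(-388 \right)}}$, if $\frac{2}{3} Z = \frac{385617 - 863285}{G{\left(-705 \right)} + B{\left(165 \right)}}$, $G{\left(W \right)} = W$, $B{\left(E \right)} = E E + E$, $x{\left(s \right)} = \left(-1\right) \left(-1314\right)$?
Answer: $\frac{\sqrt{142645939075830}}{8895} \approx 1342.7$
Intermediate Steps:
$x{\left(s \right)} = 1314$
$B{\left(E \right)} = E + E^{2}$ ($B{\left(E \right)} = E^{2} + E = E + E^{2}$)
$Z = - \frac{238834}{8895}$ ($Z = \frac{3 \frac{385617 - 863285}{-705 + 165 \left(1 + 165\right)}}{2} = \frac{3 \left(- \frac{477668}{-705 + 165 \cdot 166}\right)}{2} = \frac{3 \left(- \frac{477668}{-705 + 27390}\right)}{2} = \frac{3 \left(- \frac{477668}{26685}\right)}{2} = \frac{3 \left(\left(-477668\right) \frac{1}{26685}\right)}{2} = \frac{3}{2} \left(- \frac{477668}{26685}\right) = - \frac{238834}{8895} \approx -26.85$)
$\sqrt{\left(1801542 - Z\right) + x{\left(-388 \right)}} = \sqrt{\left(1801542 - - \frac{238834}{8895}\right) + 1314} = \sqrt{\left(1801542 + \frac{238834}{8895}\right) + 1314} = \sqrt{\frac{16024954924}{8895} + 1314} = \sqrt{\frac{16036642954}{8895}} = \frac{\sqrt{142645939075830}}{8895}$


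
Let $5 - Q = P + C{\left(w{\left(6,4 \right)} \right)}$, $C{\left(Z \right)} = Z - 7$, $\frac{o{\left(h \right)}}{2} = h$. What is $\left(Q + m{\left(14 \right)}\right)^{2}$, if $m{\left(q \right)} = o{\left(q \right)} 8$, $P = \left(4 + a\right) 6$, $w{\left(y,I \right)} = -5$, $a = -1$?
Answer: $49729$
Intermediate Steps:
$o{\left(h \right)} = 2 h$
$C{\left(Z \right)} = -7 + Z$ ($C{\left(Z \right)} = Z - 7 = -7 + Z$)
$P = 18$ ($P = \left(4 - 1\right) 6 = 3 \cdot 6 = 18$)
$m{\left(q \right)} = 16 q$ ($m{\left(q \right)} = 2 q 8 = 16 q$)
$Q = -1$ ($Q = 5 - \left(18 - 12\right) = 5 - 6 = -1$)
$\left(Q + m{\left(14 \right)}\right)^{2} = \left(-1 + 16 \cdot 14\right)^{2} = \left(-1 + 224\right)^{2} = 223^{2} = 49729$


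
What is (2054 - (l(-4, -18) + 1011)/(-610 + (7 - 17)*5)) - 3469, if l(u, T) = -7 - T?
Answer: -466439/330 ≈ -1413.5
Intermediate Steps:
(2054 - (l(-4, -18) + 1011)/(-610 + (7 - 17)*5)) - 3469 = (2054 - ((-7 - 1*(-18)) + 1011)/(-610 + (7 - 17)*5)) - 3469 = (2054 - ((-7 + 18) + 1011)/(-610 - 10*5)) - 3469 = (2054 - (11 + 1011)/(-610 - 50)) - 3469 = (2054 - 1022/(-660)) - 3469 = (2054 - 1022*(-1)/660) - 3469 = (2054 - 1*(-511/330)) - 3469 = (2054 + 511/330) - 3469 = 678331/330 - 3469 = -466439/330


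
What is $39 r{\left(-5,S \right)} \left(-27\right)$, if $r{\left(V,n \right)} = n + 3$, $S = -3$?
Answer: $0$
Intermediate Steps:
$r{\left(V,n \right)} = 3 + n$
$39 r{\left(-5,S \right)} \left(-27\right) = 39 \left(3 - 3\right) \left(-27\right) = 39 \cdot 0 \left(-27\right) = 0 \left(-27\right) = 0$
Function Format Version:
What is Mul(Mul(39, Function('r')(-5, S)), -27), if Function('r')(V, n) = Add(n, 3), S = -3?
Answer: 0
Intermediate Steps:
Function('r')(V, n) = Add(3, n)
Mul(Mul(39, Function('r')(-5, S)), -27) = Mul(Mul(39, Add(3, -3)), -27) = Mul(Mul(39, 0), -27) = Mul(0, -27) = 0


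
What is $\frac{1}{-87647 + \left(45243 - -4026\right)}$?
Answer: $- \frac{1}{38378} \approx -2.6057 \cdot 10^{-5}$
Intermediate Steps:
$\frac{1}{-87647 + \left(45243 - -4026\right)} = \frac{1}{-87647 + \left(45243 + 4026\right)} = \frac{1}{-87647 + 49269} = \frac{1}{-38378} = - \frac{1}{38378}$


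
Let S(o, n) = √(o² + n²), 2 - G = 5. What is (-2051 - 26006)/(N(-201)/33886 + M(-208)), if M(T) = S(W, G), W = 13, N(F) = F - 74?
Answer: -261453363050/204390381663 - 32216758764772*√178/204390381663 ≈ -2104.2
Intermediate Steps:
N(F) = -74 + F
G = -3 (G = 2 - 1*5 = 2 - 5 = -3)
S(o, n) = √(n² + o²)
M(T) = √178 (M(T) = √((-3)² + 13²) = √(9 + 169) = √178)
(-2051 - 26006)/(N(-201)/33886 + M(-208)) = (-2051 - 26006)/((-74 - 201)/33886 + √178) = -28057/(-275*1/33886 + √178) = -28057/(-275/33886 + √178)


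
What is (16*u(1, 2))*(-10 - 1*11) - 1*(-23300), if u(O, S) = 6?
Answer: 21284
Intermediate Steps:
(16*u(1, 2))*(-10 - 1*11) - 1*(-23300) = (16*6)*(-10 - 1*11) - 1*(-23300) = 96*(-10 - 11) + 23300 = 96*(-21) + 23300 = -2016 + 23300 = 21284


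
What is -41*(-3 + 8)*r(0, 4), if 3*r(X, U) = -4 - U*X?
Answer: 820/3 ≈ 273.33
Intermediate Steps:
r(X, U) = -4/3 - U*X/3 (r(X, U) = (-4 - U*X)/3 = -4/3 - U*X/3)
-41*(-3 + 8)*r(0, 4) = -41*(-3 + 8)*(-4/3 - ⅓*4*0) = -205*(-4/3 + 0) = -205*(-4)/3 = -41*(-20/3) = 820/3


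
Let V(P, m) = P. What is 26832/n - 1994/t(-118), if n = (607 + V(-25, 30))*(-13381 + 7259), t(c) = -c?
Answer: -296158173/17518103 ≈ -16.906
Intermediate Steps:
n = -3563004 (n = (607 - 25)*(-13381 + 7259) = 582*(-6122) = -3563004)
26832/n - 1994/t(-118) = 26832/(-3563004) - 1994/((-1*(-118))) = 26832*(-1/3563004) - 1994/118 = -2236/296917 - 1994*1/118 = -2236/296917 - 997/59 = -296158173/17518103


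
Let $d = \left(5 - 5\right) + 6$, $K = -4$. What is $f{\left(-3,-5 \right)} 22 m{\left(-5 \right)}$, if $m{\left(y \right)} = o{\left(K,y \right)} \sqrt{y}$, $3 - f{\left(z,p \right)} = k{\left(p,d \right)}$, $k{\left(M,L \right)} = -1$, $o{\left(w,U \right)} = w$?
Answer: $- 352 i \sqrt{5} \approx - 787.1 i$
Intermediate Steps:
$d = 6$ ($d = 0 + 6 = 6$)
$f{\left(z,p \right)} = 4$ ($f{\left(z,p \right)} = 3 - -1 = 3 + 1 = 4$)
$m{\left(y \right)} = - 4 \sqrt{y}$
$f{\left(-3,-5 \right)} 22 m{\left(-5 \right)} = 4 \cdot 22 \left(- 4 \sqrt{-5}\right) = 88 \left(- 4 i \sqrt{5}\right) = - 352 i \sqrt{5}$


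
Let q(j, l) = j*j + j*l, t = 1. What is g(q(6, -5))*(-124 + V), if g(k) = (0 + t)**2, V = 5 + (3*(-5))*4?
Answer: -179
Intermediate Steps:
q(j, l) = j**2 + j*l
V = -55 (V = 5 - 15*4 = 5 - 60 = -55)
g(k) = 1 (g(k) = (0 + 1)**2 = 1**2 = 1)
g(q(6, -5))*(-124 + V) = 1*(-124 - 55) = 1*(-179) = -179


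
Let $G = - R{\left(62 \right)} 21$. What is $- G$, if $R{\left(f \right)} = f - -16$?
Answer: $1638$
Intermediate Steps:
$R{\left(f \right)} = 16 + f$ ($R{\left(f \right)} = f + 16 = 16 + f$)
$G = -1638$ ($G = - \left(16 + 62\right) 21 = - 78 \cdot 21 = \left(-1\right) 1638 = -1638$)
$- G = \left(-1\right) \left(-1638\right) = 1638$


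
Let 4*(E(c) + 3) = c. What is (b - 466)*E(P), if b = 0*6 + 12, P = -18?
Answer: 3405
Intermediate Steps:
E(c) = -3 + c/4
b = 12 (b = 0 + 12 = 12)
(b - 466)*E(P) = (12 - 466)*(-3 + (1/4)*(-18)) = -454*(-3 - 9/2) = -454*(-15/2) = 3405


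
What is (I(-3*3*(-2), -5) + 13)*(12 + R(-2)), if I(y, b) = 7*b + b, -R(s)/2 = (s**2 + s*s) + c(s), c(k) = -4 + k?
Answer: -216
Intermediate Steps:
R(s) = 8 - 4*s**2 - 2*s (R(s) = -2*((s**2 + s*s) + (-4 + s)) = -2*((s**2 + s**2) + (-4 + s)) = -2*(2*s**2 + (-4 + s)) = -2*(-4 + s + 2*s**2) = 8 - 4*s**2 - 2*s)
I(y, b) = 8*b
(I(-3*3*(-2), -5) + 13)*(12 + R(-2)) = (8*(-5) + 13)*(12 + (8 - 4*(-2)**2 - 2*(-2))) = (-40 + 13)*(12 + (8 - 4*4 + 4)) = -27*(12 + (8 - 16 + 4)) = -27*(12 - 4) = -27*8 = -216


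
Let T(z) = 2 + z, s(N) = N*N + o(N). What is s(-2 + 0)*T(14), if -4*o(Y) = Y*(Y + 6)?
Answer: 96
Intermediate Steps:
o(Y) = -Y*(6 + Y)/4 (o(Y) = -Y*(Y + 6)/4 = -Y*(6 + Y)/4)
s(N) = N² - N*(6 + N)/4 (s(N) = N*N - N*(6 + N)/4 = N² - N*(6 + N)/4)
s(-2 + 0)*T(14) = (3*(-2 + 0)*(-2 + (-2 + 0))/4)*(2 + 14) = ((¾)*(-2)*(-2 - 2))*16 = ((¾)*(-2)*(-4))*16 = 6*16 = 96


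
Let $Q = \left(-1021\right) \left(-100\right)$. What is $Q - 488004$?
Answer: $-385904$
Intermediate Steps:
$Q = 102100$
$Q - 488004 = 102100 - 488004 = -385904$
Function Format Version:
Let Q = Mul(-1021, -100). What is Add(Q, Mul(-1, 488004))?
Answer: -385904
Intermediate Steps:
Q = 102100
Add(Q, Mul(-1, 488004)) = Add(102100, Mul(-1, 488004)) = Add(102100, -488004) = -385904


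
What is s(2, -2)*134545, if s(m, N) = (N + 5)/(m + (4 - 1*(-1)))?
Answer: 403635/7 ≈ 57662.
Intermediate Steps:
s(m, N) = (5 + N)/(5 + m) (s(m, N) = (5 + N)/(m + (4 + 1)) = (5 + N)/(m + 5) = (5 + N)/(5 + m))
s(2, -2)*134545 = ((5 - 2)/(5 + 2))*134545 = (3/7)*134545 = 403635/7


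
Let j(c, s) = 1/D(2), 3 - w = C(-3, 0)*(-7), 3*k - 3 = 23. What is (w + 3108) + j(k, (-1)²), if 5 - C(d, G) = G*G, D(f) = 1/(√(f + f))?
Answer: 3148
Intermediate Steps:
k = 26/3 (k = 1 + (⅓)*23 = 1 + 23/3 = 26/3 ≈ 8.6667)
D(f) = √2/(2*√f) (D(f) = 1/(√(2*f)) = 1/(√2*√f) = √2/(2*√f))
C(d, G) = 5 - G² (C(d, G) = 5 - G*G = 5 - G²)
w = 38 (w = 3 - (5 - 1*0²)*(-7) = 3 - (5 - 1*0)*(-7) = 3 - (5 + 0)*(-7) = 3 - 5*(-7) = 3 - 1*(-35) = 3 + 35 = 38)
j(c, s) = 2 (j(c, s) = 1/(√2/(2*√2)) = 1/(√2*(√2/2)/2) = 1/(½) = 2)
(w + 3108) + j(k, (-1)²) = (38 + 3108) + 2 = 3146 + 2 = 3148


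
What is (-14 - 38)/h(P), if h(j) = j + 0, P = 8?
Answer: -13/2 ≈ -6.5000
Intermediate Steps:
h(j) = j
(-14 - 38)/h(P) = (-14 - 38)/8 = (1/8)*(-52) = -13/2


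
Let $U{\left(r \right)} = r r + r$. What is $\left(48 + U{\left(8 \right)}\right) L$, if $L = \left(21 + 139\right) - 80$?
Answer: $9600$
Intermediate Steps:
$L = 80$ ($L = 160 - 80 = 80$)
$U{\left(r \right)} = r + r^{2}$ ($U{\left(r \right)} = r^{2} + r = r + r^{2}$)
$\left(48 + U{\left(8 \right)}\right) L = \left(48 + 8 \left(1 + 8\right)\right) 80 = \left(48 + 8 \cdot 9\right) 80 = \left(48 + 72\right) 80 = 120 \cdot 80 = 9600$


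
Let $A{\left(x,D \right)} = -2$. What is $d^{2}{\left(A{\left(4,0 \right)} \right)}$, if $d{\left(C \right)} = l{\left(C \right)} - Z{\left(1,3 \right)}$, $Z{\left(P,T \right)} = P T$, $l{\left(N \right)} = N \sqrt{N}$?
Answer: $1 + 12 i \sqrt{2} \approx 1.0 + 16.971 i$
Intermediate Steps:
$l{\left(N \right)} = N^{\frac{3}{2}}$
$d{\left(C \right)} = -3 + C^{\frac{3}{2}}$ ($d{\left(C \right)} = C^{\frac{3}{2}} - 1 \cdot 3 = C^{\frac{3}{2}} - 3 = -3 + C^{\frac{3}{2}}$)
$d^{2}{\left(A{\left(4,0 \right)} \right)} = \left(-3 + \left(-2\right)^{\frac{3}{2}}\right)^{2} = \left(-3 - 2 i \sqrt{2}\right)^{2}$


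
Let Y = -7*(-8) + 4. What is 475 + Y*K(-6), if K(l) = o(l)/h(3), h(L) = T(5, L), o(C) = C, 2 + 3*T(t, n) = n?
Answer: -605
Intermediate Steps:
T(t, n) = -2/3 + n/3
h(L) = -2/3 + L/3
Y = 60 (Y = 56 + 4 = 60)
K(l) = 3*l (K(l) = l/(-2/3 + (1/3)*3) = l/(-2/3 + 1) = l/(1/3) = l*3 = 3*l)
475 + Y*K(-6) = 475 + 60*(3*(-6)) = 475 + 60*(-18) = 475 - 1080 = -605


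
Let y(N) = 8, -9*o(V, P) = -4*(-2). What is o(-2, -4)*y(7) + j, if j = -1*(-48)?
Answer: 368/9 ≈ 40.889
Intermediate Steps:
o(V, P) = -8/9 (o(V, P) = -(-4)*(-2)/9 = -1/9*8 = -8/9)
j = 48
o(-2, -4)*y(7) + j = -8/9*8 + 48 = -64/9 + 48 = 368/9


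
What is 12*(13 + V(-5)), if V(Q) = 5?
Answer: 216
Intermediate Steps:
12*(13 + V(-5)) = 12*(13 + 5) = 12*18 = 216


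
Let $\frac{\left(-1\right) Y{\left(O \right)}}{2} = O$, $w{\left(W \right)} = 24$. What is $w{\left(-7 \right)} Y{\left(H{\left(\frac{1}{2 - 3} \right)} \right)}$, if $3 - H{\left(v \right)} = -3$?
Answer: $-288$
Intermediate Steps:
$H{\left(v \right)} = 6$ ($H{\left(v \right)} = 3 - -3 = 3 + 3 = 6$)
$Y{\left(O \right)} = - 2 O$
$w{\left(-7 \right)} Y{\left(H{\left(\frac{1}{2 - 3} \right)} \right)} = 24 \left(\left(-2\right) 6\right) = 24 \left(-12\right) = -288$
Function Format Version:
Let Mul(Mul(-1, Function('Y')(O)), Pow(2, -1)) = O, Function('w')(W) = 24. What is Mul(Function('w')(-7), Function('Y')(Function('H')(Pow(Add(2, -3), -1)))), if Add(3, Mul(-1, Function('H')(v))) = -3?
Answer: -288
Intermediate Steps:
Function('H')(v) = 6 (Function('H')(v) = Add(3, Mul(-1, -3)) = Add(3, 3) = 6)
Function('Y')(O) = Mul(-2, O)
Mul(Function('w')(-7), Function('Y')(Function('H')(Pow(Add(2, -3), -1)))) = Mul(24, Mul(-2, 6)) = Mul(24, -12) = -288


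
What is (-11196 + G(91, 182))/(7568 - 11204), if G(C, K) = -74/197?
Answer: 1102843/358146 ≈ 3.0793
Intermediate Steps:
G(C, K) = -74/197 (G(C, K) = -74*1/197 = -74/197)
(-11196 + G(91, 182))/(7568 - 11204) = (-11196 - 74/197)/(7568 - 11204) = -2205686/197/(-3636) = -2205686/197*(-1/3636) = 1102843/358146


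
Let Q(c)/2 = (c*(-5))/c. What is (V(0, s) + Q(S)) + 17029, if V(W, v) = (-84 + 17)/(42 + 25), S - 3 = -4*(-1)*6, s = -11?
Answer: 17018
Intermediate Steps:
S = 27 (S = 3 - 4*(-1)*6 = 3 + 4*6 = 3 + 24 = 27)
Q(c) = -10 (Q(c) = 2*((c*(-5))/c) = 2*((-5*c)/c) = 2*(-5) = -10)
V(W, v) = -1 (V(W, v) = -67/67 = -67*1/67 = -1)
(V(0, s) + Q(S)) + 17029 = (-1 - 10) + 17029 = -11 + 17029 = 17018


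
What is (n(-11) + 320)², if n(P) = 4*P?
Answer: 76176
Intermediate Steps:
(n(-11) + 320)² = (4*(-11) + 320)² = (-44 + 320)² = 276² = 76176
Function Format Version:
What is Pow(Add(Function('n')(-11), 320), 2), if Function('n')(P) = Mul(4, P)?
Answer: 76176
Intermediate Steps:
Pow(Add(Function('n')(-11), 320), 2) = Pow(Add(Mul(4, -11), 320), 2) = Pow(Add(-44, 320), 2) = Pow(276, 2) = 76176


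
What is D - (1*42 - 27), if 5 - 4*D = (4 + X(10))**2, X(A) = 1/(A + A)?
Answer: -28561/1600 ≈ -17.851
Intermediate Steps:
X(A) = 1/(2*A)
D = -4561/1600 (D = 5/4 - (4 + (1/2)/10)**2/4 = 5/4 - (4 + (1/2)*(1/10))**2/4 = 5/4 - (4 + 1/20)**2/4 = 5/4 - (81/20)**2/4 = 5/4 - 1/4*6561/400 = 5/4 - 6561/1600 = -4561/1600 ≈ -2.8506)
D - (1*42 - 27) = -4561/1600 - (1*42 - 27) = -4561/1600 - (42 - 27) = -4561/1600 - 1*15 = -4561/1600 - 15 = -28561/1600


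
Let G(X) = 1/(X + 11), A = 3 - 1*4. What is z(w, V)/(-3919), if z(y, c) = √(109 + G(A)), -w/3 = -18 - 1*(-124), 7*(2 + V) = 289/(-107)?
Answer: -√10910/39190 ≈ -0.0026652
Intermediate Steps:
V = -1787/749 (V = -2 + (289/(-107))/7 = -2 + (289*(-1/107))/7 = -2 + (⅐)*(-289/107) = -2 - 289/749 = -1787/749 ≈ -2.3858)
A = -1 (A = 3 - 4 = -1)
G(X) = 1/(11 + X)
w = -318 (w = -3*(-18 - 1*(-124)) = -3*(-18 + 124) = -3*106 = -318)
z(y, c) = √10910/10 (z(y, c) = √(109 + 1/(11 - 1)) = √(109 + 1/10) = √(109 + ⅒) = √(1091/10) = √10910/10)
z(w, V)/(-3919) = (√10910/10)/(-3919) = (√10910/10)*(-1/3919) = -√10910/39190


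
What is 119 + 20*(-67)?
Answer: -1221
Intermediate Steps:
119 + 20*(-67) = 119 - 1340 = -1221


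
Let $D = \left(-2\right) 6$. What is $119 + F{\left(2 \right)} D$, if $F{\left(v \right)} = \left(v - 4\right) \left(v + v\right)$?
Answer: $215$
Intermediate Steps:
$F{\left(v \right)} = 2 v \left(-4 + v\right)$ ($F{\left(v \right)} = \left(-4 + v\right) 2 v = 2 v \left(-4 + v\right)$)
$D = -12$
$119 + F{\left(2 \right)} D = 119 + 2 \cdot 2 \left(-4 + 2\right) \left(-12\right) = 119 + 2 \cdot 2 \left(-2\right) \left(-12\right) = 119 - -96 = 119 + 96 = 215$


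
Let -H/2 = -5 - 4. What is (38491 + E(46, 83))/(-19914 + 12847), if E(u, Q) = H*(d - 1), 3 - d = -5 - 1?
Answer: -38635/7067 ≈ -5.4670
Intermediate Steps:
H = 18 (H = -2*(-5 - 4) = -2*(-9) = 18)
d = 9 (d = 3 - (-5 - 1) = 3 - 1*(-6) = 3 + 6 = 9)
E(u, Q) = 144 (E(u, Q) = 18*(9 - 1) = 18*8 = 144)
(38491 + E(46, 83))/(-19914 + 12847) = (38491 + 144)/(-19914 + 12847) = 38635/(-7067) = 38635*(-1/7067) = -38635/7067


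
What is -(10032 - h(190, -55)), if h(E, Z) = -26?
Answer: -10058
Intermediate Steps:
-(10032 - h(190, -55)) = -(10032 - 1*(-26)) = -(10032 + 26) = -1*10058 = -10058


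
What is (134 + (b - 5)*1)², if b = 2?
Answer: 17161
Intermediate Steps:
(134 + (b - 5)*1)² = (134 + (2 - 5)*1)² = (134 - 3*1)² = (134 - 3)² = 131² = 17161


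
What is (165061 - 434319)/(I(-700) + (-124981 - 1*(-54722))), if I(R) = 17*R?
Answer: 24478/7469 ≈ 3.2773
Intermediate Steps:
(165061 - 434319)/(I(-700) + (-124981 - 1*(-54722))) = (165061 - 434319)/(17*(-700) + (-124981 - 1*(-54722))) = -269258/(-11900 + (-124981 + 54722)) = -269258/(-11900 - 70259) = -269258/(-82159) = -269258*(-1/82159) = 24478/7469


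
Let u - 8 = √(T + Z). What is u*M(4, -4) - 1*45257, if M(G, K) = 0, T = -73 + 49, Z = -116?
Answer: -45257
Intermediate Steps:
T = -24
u = 8 + 2*I*√35 (u = 8 + √(-24 - 116) = 8 + √(-140) = 8 + 2*I*√35 ≈ 8.0 + 11.832*I)
u*M(4, -4) - 1*45257 = (8 + 2*I*√35)*0 - 1*45257 = 0 - 45257 = -45257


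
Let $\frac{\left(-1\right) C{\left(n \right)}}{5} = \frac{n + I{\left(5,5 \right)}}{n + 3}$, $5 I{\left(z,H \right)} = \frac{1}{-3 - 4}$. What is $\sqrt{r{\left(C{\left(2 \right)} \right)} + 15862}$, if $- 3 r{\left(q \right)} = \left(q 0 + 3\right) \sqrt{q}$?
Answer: $\frac{\sqrt{19430950 - 35 i \sqrt{2415}}}{35} \approx 125.94 - 0.0055742 i$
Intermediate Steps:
$I{\left(z,H \right)} = - \frac{1}{35}$ ($I{\left(z,H \right)} = \frac{1}{5 \left(-3 - 4\right)} = \frac{1}{5 \left(-7\right)} = \frac{1}{5} \left(- \frac{1}{7}\right) = - \frac{1}{35}$)
$C{\left(n \right)} = - \frac{5 \left(- \frac{1}{35} + n\right)}{3 + n}$ ($C{\left(n \right)} = - 5 \frac{n - \frac{1}{35}}{n + 3} = - 5 \frac{- \frac{1}{35} + n}{3 + n} = - \frac{5 \left(- \frac{1}{35} + n\right)}{3 + n}$)
$r{\left(q \right)} = - \sqrt{q}$ ($r{\left(q \right)} = - \frac{\left(q 0 + 3\right) \sqrt{q}}{3} = - \frac{\left(0 + 3\right) \sqrt{q}}{3} = - \frac{3 \sqrt{q}}{3} = - \sqrt{q}$)
$\sqrt{r{\left(C{\left(2 \right)} \right)} + 15862} = \sqrt{- \sqrt{\frac{1 - 70}{7 \left(3 + 2\right)}} + 15862} = \sqrt{- \sqrt{\frac{1 - 70}{7 \cdot 5}} + 15862} = \sqrt{- \sqrt{\frac{1}{7} \cdot \frac{1}{5} \left(-69\right)} + 15862} = \sqrt{- \sqrt{- \frac{69}{35}} + 15862} = \sqrt{- \frac{i \sqrt{2415}}{35} + 15862} = \sqrt{15862 - \frac{i \sqrt{2415}}{35}}$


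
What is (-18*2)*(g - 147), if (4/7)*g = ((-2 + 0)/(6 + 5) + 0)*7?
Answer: 59094/11 ≈ 5372.2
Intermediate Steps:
g = -49/22 (g = 7*(((-2 + 0)/(6 + 5) + 0)*7)/4 = 7*((-2/11 + 0)*7)/4 = 7*(-2/11*7)/4 = (7/4)*(-14/11) = -49/22 ≈ -2.2273)
(-18*2)*(g - 147) = (-18*2)*(-49/22 - 147) = -36*(-3283/22) = 59094/11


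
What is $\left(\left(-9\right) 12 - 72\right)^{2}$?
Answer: $32400$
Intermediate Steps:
$\left(\left(-9\right) 12 - 72\right)^{2} = \left(-108 - 72\right)^{2} = \left(-180\right)^{2} = 32400$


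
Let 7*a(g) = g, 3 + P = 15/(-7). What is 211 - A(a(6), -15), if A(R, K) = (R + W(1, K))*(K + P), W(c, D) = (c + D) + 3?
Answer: 328/49 ≈ 6.6939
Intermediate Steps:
W(c, D) = 3 + D + c (W(c, D) = (D + c) + 3 = 3 + D + c)
P = -36/7 (P = -3 + 15/(-7) = -3 + 15*(-1/7) = -3 - 15/7 = -36/7 ≈ -5.1429)
a(g) = g/7
A(R, K) = (-36/7 + K)*(4 + K + R) (A(R, K) = (R + (3 + K + 1))*(K - 36/7) = (R + (4 + K))*(-36/7 + K) = (4 + K + R)*(-36/7 + K) = (-36/7 + K)*(4 + K + R))
211 - A(a(6), -15) = 211 - (-144/7 + (-15)**2 - 36*6/49 - 8/7*(-15) - 15*6/7) = 211 - (-144/7 + 225 - 36/7*6/7 + 120/7 - 15*6/7) = 211 - (-144/7 + 225 - 216/49 + 120/7 - 90/7) = 211 - 1*10011/49 = 211 - 10011/49 = 328/49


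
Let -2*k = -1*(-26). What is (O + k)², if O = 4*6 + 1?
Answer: 144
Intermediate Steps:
k = -13 (k = -(-1)*(-26)/2 = -½*26 = -13)
O = 25 (O = 24 + 1 = 25)
(O + k)² = (25 - 13)² = 12² = 144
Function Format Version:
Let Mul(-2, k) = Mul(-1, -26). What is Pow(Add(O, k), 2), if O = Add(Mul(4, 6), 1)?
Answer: 144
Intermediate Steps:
k = -13 (k = Mul(Rational(-1, 2), Mul(-1, -26)) = Mul(Rational(-1, 2), 26) = -13)
O = 25 (O = Add(24, 1) = 25)
Pow(Add(O, k), 2) = Pow(Add(25, -13), 2) = Pow(12, 2) = 144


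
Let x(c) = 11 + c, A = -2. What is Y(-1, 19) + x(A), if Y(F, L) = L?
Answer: 28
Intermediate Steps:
Y(-1, 19) + x(A) = 19 + (11 - 2) = 19 + 9 = 28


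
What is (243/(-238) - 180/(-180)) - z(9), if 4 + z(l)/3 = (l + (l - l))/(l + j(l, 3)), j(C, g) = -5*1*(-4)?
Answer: 76253/6902 ≈ 11.048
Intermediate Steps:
j(C, g) = 20 (j(C, g) = -5*(-4) = 20)
z(l) = -12 + 3*l/(20 + l) (z(l) = -12 + 3*((l + (l - l))/(l + 20)) = -12 + 3*((l + 0)/(20 + l)) = -12 + 3*(l/(20 + l)) = -12 + 3*l/(20 + l))
(243/(-238) - 180/(-180)) - z(9) = (243/(-238) - 180/(-180)) - 3*(-80 - 3*9)/(20 + 9) = (243*(-1/238) - 180*(-1/180)) - 3*(-80 - 27)/29 = (-243/238 + 1) - 3*(-107)/29 = -5/238 - 1*(-321/29) = -5/238 + 321/29 = 76253/6902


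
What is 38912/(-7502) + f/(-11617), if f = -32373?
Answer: -104589229/43575367 ≈ -2.4002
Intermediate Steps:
38912/(-7502) + f/(-11617) = 38912/(-7502) - 32373/(-11617) = 38912*(-1/7502) - 32373*(-1/11617) = -19456/3751 + 32373/11617 = -104589229/43575367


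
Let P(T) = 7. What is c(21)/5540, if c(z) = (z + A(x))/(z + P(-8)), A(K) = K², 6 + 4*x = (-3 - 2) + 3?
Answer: 5/31024 ≈ 0.00016117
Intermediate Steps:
x = -2 (x = -3/2 + ((-3 - 2) + 3)/4 = -3/2 + (-5 + 3)/4 = -3/2 + (¼)*(-2) = -3/2 - ½ = -2)
c(z) = (4 + z)/(7 + z) (c(z) = (z + (-2)²)/(z + 7) = (z + 4)/(7 + z) = (4 + z)/(7 + z))
c(21)/5540 = ((4 + 21)/(7 + 21))/5540 = (25/28)*(1/5540) = 5/31024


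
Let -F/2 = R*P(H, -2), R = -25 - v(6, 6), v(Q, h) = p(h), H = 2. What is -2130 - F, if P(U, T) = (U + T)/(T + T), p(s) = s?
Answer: -2130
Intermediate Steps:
v(Q, h) = h
P(U, T) = (T + U)/(2*T) (P(U, T) = (T + U)/((2*T)) = (T + U)*(1/(2*T)) = (T + U)/(2*T))
R = -31 (R = -25 - 1*6 = -25 - 6 = -31)
F = 0 (F = -(-62)*(1/2)*(-2 + 2)/(-2) = -(-62)*(1/2)*(-1/2)*0 = -(-62)*0 = -2*0 = 0)
-2130 - F = -2130 - 1*0 = -2130 + 0 = -2130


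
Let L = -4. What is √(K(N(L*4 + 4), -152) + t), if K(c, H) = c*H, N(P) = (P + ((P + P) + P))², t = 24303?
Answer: I*√325905 ≈ 570.88*I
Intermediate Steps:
N(P) = 16*P² (N(P) = (P + (2*P + P))² = (P + 3*P)² = (4*P)² = 16*P²)
K(c, H) = H*c
√(K(N(L*4 + 4), -152) + t) = √(-2432*(-4*4 + 4)² + 24303) = √(-2432*(-16 + 4)² + 24303) = √(-2432*(-12)² + 24303) = √(-2432*144 + 24303) = √(-152*2304 + 24303) = √(-350208 + 24303) = √(-325905) = I*√325905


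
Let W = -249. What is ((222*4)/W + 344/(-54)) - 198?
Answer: -465986/2241 ≈ -207.94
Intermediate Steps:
((222*4)/W + 344/(-54)) - 198 = ((222*4)/(-249) + 344/(-54)) - 198 = (888*(-1/249) + 344*(-1/54)) - 198 = (-296/83 - 172/27) - 198 = -22268/2241 - 198 = -465986/2241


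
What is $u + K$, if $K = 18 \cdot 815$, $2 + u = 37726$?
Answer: $52394$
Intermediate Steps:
$u = 37724$ ($u = -2 + 37726 = 37724$)
$K = 14670$
$u + K = 37724 + 14670 = 52394$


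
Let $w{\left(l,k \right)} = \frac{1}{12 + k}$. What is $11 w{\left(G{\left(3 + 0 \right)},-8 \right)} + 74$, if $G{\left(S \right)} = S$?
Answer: $\frac{307}{4} \approx 76.75$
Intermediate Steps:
$11 w{\left(G{\left(3 + 0 \right)},-8 \right)} + 74 = \frac{11}{12 - 8} + 74 = \frac{11}{4} + 74 = \frac{307}{4}$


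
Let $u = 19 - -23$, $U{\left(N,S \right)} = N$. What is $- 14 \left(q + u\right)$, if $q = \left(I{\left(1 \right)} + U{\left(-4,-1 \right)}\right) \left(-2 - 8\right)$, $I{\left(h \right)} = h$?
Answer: $-1008$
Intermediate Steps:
$u = 42$ ($u = 19 + 23 = 42$)
$q = 30$ ($q = \left(1 - 4\right) \left(-2 - 8\right) = \left(-3\right) \left(-10\right) = 30$)
$- 14 \left(q + u\right) = - 14 \left(30 + 42\right) = \left(-14\right) 72 = -1008$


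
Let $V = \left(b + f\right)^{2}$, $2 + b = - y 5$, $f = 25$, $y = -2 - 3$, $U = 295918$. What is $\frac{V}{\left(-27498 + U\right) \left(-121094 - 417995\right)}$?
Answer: $- \frac{576}{36175567345} \approx -1.5922 \cdot 10^{-8}$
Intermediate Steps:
$y = -5$ ($y = -2 - 3 = -5$)
$b = 23$ ($b = -2 + \left(-1\right) \left(-5\right) 5 = -2 + 5 \cdot 5 = -2 + 25 = 23$)
$V = 2304$ ($V = \left(23 + 25\right)^{2} = 48^{2} = 2304$)
$\frac{V}{\left(-27498 + U\right) \left(-121094 - 417995\right)} = \frac{2304}{\left(-27498 + 295918\right) \left(-121094 - 417995\right)} = \frac{2304}{268420 \left(-539089\right)} = \frac{2304}{-144702269380} = 2304 \left(- \frac{1}{144702269380}\right) = - \frac{576}{36175567345}$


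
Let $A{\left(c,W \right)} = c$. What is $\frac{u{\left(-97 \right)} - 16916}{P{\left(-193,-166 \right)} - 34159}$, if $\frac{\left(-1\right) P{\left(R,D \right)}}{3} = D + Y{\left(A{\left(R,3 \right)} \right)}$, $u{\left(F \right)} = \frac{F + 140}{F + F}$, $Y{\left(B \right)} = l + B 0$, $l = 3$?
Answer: $\frac{468821}{933140} \approx 0.50241$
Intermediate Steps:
$Y{\left(B \right)} = 3$ ($Y{\left(B \right)} = 3 + B 0 = 3 + 0 = 3$)
$u{\left(F \right)} = \frac{140 + F}{2 F}$
$P{\left(R,D \right)} = -9 - 3 D$ ($P{\left(R,D \right)} = - 3 \left(D + 3\right) = - 3 \left(3 + D\right) = -9 - 3 D$)
$\frac{u{\left(-97 \right)} - 16916}{P{\left(-193,-166 \right)} - 34159} = \frac{\frac{140 - 97}{2 \left(-97\right)} - 16916}{\left(-9 - -498\right) - 34159} = \frac{\frac{1}{2} \left(- \frac{1}{97}\right) 43 - 16916}{\left(-9 + 498\right) - 34159} = \frac{- \frac{43}{194} - 16916}{489 - 34159} = - \frac{3281747}{194 \left(-33670\right)} = \left(- \frac{3281747}{194}\right) \left(- \frac{1}{33670}\right) = \frac{468821}{933140}$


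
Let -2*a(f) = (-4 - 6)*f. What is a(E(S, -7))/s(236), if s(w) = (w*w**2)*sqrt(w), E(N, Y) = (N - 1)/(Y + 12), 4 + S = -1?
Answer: -3*sqrt(59)/775511104 ≈ -2.9714e-8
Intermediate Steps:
S = -5 (S = -4 - 1 = -5)
E(N, Y) = (-1 + N)/(12 + Y)
s(w) = w**(7/2) (s(w) = w**3*sqrt(w) = w**(7/2))
a(f) = 5*f (a(f) = -(-4 - 6)*f/2 = -(-5)*f = 5*f)
a(E(S, -7))/s(236) = (5*((-1 - 5)/(12 - 7)))/(236**(7/2)) = (5*(-6/5))/((26288512*sqrt(59))) = (5*((1/5)*(-6)))*(sqrt(59)/1551022208) = (5*(-6/5))*(sqrt(59)/1551022208) = -3*sqrt(59)/775511104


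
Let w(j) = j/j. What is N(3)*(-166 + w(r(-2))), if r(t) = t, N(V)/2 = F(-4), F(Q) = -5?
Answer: 1650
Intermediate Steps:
N(V) = -10 (N(V) = 2*(-5) = -10)
w(j) = 1
N(3)*(-166 + w(r(-2))) = -10*(-166 + 1) = -10*(-165) = 1650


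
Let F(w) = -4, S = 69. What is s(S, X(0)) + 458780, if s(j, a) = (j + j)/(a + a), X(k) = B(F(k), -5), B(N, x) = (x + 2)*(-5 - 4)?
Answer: 4129043/9 ≈ 4.5878e+5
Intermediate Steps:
B(N, x) = -18 - 9*x (B(N, x) = (2 + x)*(-9) = -18 - 9*x)
X(k) = 27 (X(k) = -18 - 9*(-5) = -18 + 45 = 27)
s(j, a) = j/a (s(j, a) = (2*j)/((2*a)) = (2*j)*(1/(2*a)) = j/a)
s(S, X(0)) + 458780 = 69/27 + 458780 = 69*(1/27) + 458780 = 23/9 + 458780 = 4129043/9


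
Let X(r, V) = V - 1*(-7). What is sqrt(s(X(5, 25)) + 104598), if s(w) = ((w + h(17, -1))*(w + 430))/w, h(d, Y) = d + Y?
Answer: 3*sqrt(11699) ≈ 324.49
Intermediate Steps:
h(d, Y) = Y + d
X(r, V) = 7 + V (X(r, V) = V + 7 = 7 + V)
s(w) = (16 + w)*(430 + w)/w (s(w) = ((w + (-1 + 17))*(w + 430))/w = ((w + 16)*(430 + w))/w = ((16 + w)*(430 + w))/w = (16 + w)*(430 + w)/w)
sqrt(s(X(5, 25)) + 104598) = sqrt((446 + (7 + 25) + 6880/(7 + 25)) + 104598) = sqrt((446 + 32 + 6880/32) + 104598) = sqrt((446 + 32 + 6880*(1/32)) + 104598) = sqrt((446 + 32 + 215) + 104598) = sqrt(693 + 104598) = sqrt(105291) = 3*sqrt(11699)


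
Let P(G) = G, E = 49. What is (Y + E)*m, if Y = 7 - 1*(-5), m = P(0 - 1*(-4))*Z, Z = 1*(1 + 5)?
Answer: 1464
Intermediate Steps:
Z = 6 (Z = 1*6 = 6)
m = 24 (m = (0 - 1*(-4))*6 = (0 + 4)*6 = 4*6 = 24)
Y = 12 (Y = 7 + 5 = 12)
(Y + E)*m = (12 + 49)*24 = 61*24 = 1464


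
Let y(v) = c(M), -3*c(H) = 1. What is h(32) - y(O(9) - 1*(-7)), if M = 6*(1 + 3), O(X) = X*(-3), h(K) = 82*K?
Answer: 7873/3 ≈ 2624.3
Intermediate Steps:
O(X) = -3*X
M = 24 (M = 6*4 = 24)
c(H) = -⅓ (c(H) = -⅓*1 = -⅓)
y(v) = -⅓
h(32) - y(O(9) - 1*(-7)) = 82*32 - 1*(-⅓) = 2624 + ⅓ = 7873/3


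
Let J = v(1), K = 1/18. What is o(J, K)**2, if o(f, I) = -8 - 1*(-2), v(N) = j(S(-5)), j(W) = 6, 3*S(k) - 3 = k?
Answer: 36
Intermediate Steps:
S(k) = 1 + k/3
K = 1/18 ≈ 0.055556
v(N) = 6
J = 6
o(f, I) = -6 (o(f, I) = -8 + 2 = -6)
o(J, K)**2 = (-6)**2 = 36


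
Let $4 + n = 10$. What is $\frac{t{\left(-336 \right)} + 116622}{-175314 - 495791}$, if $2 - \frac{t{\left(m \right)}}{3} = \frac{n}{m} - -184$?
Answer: $- \frac{6500259}{37581880} \approx -0.17296$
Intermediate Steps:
$n = 6$ ($n = -4 + 10 = 6$)
$t{\left(m \right)} = -546 - \frac{18}{m}$ ($t{\left(m \right)} = 6 - 3 \left(\frac{6}{m} - -184\right) = 6 - 3 \left(\frac{6}{m} + 184\right) = 6 - 3 \left(184 + \frac{6}{m}\right) = 6 - \left(552 + \frac{18}{m}\right) = -546 - \frac{18}{m}$)
$\frac{t{\left(-336 \right)} + 116622}{-175314 - 495791} = \frac{\left(-546 - \frac{18}{-336}\right) + 116622}{-175314 - 495791} = \frac{\left(-546 - - \frac{3}{56}\right) + 116622}{-671105} = \left(\left(-546 + \frac{3}{56}\right) + 116622\right) \left(- \frac{1}{671105}\right) = \left(- \frac{30573}{56} + 116622\right) \left(- \frac{1}{671105}\right) = \frac{6500259}{56} \left(- \frac{1}{671105}\right) = - \frac{6500259}{37581880}$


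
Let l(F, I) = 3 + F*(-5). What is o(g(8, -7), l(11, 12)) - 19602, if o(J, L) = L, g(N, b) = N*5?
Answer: -19654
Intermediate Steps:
g(N, b) = 5*N
l(F, I) = 3 - 5*F
o(g(8, -7), l(11, 12)) - 19602 = (3 - 5*11) - 19602 = (3 - 55) - 19602 = -52 - 19602 = -19654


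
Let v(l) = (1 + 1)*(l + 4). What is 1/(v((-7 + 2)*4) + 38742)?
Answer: 1/38710 ≈ 2.5833e-5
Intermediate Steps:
v(l) = 8 + 2*l (v(l) = 2*(4 + l) = 8 + 2*l)
1/(v((-7 + 2)*4) + 38742) = 1/((8 + 2*((-7 + 2)*4)) + 38742) = 1/((8 + 2*(-5*4)) + 38742) = 1/((8 + 2*(-20)) + 38742) = 1/((8 - 40) + 38742) = 1/(-32 + 38742) = 1/38710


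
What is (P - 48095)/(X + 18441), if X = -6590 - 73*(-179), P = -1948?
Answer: -16681/8306 ≈ -2.0083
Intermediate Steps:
X = 6477 (X = -6590 + 13067 = 6477)
(P - 48095)/(X + 18441) = (-1948 - 48095)/(6477 + 18441) = -50043/24918 = -50043*1/24918 = -16681/8306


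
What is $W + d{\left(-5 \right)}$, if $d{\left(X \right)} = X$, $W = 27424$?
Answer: $27419$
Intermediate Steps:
$W + d{\left(-5 \right)} = 27424 - 5 = 27419$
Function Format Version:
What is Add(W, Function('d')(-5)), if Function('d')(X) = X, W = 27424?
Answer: 27419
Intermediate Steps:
Add(W, Function('d')(-5)) = Add(27424, -5) = 27419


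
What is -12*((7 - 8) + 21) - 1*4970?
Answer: -5210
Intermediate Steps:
-12*((7 - 8) + 21) - 1*4970 = -12*(-1 + 21) - 4970 = -12*20 - 4970 = -240 - 4970 = -5210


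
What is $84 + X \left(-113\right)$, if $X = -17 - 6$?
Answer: $2683$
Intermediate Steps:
$X = -23$
$84 + X \left(-113\right) = 84 - -2599 = 84 + 2599 = 2683$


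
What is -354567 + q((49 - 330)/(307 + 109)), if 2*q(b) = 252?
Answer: -354441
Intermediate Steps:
q(b) = 126 (q(b) = (½)*252 = 126)
-354567 + q((49 - 330)/(307 + 109)) = -354567 + 126 = -354441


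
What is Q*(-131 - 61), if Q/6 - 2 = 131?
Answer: -153216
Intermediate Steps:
Q = 798 (Q = 12 + 6*131 = 12 + 786 = 798)
Q*(-131 - 61) = 798*(-131 - 61) = 798*(-192) = -153216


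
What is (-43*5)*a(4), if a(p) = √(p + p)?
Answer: -430*√2 ≈ -608.11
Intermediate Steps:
a(p) = √2*√p (a(p) = √(2*p) = √2*√p)
(-43*5)*a(4) = (-43*5)*(√2*√4) = -215*√2*2 = -430*√2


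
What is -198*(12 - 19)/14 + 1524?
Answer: 1623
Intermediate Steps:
-198*(12 - 19)/14 + 1524 = -(-1386)/14 + 1524 = -198*(-1/2) + 1524 = 99 + 1524 = 1623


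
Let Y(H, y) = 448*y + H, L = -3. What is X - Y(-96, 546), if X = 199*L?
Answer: -245109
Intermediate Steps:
Y(H, y) = H + 448*y
X = -597 (X = 199*(-3) = -597)
X - Y(-96, 546) = -597 - (-96 + 448*546) = -597 - (-96 + 244608) = -597 - 1*244512 = -597 - 244512 = -245109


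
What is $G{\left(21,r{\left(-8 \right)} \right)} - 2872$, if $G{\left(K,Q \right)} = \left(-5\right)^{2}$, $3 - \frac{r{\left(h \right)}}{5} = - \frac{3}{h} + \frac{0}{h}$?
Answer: $-2847$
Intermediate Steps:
$r{\left(h \right)} = 15 + \frac{15}{h}$ ($r{\left(h \right)} = 15 - 5 \left(- \frac{3}{h} + \frac{0}{h}\right) = 15 - 5 \left(- \frac{3}{h} + 0\right) = 15 - 5 \left(- \frac{3}{h}\right) = 15 + \frac{15}{h}$)
$G{\left(K,Q \right)} = 25$
$G{\left(21,r{\left(-8 \right)} \right)} - 2872 = 25 - 2872 = -2847$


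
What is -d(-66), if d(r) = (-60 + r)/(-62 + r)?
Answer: -63/64 ≈ -0.98438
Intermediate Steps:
d(r) = (-60 + r)/(-62 + r)
-d(-66) = -(-60 - 66)/(-62 - 66) = -(-126)/(-128) = -(-1)*(-126)/128 = -1*63/64 = -63/64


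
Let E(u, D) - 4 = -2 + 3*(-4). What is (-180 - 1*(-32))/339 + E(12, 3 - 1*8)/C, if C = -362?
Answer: -25093/61359 ≈ -0.40895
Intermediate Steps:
E(u, D) = -10 (E(u, D) = 4 + (-2 + 3*(-4)) = 4 + (-2 - 12) = 4 - 14 = -10)
(-180 - 1*(-32))/339 + E(12, 3 - 1*8)/C = (-180 - 1*(-32))/339 - 10/(-362) = (-180 + 32)*(1/339) - 10*(-1/362) = -148*1/339 + 5/181 = -148/339 + 5/181 = -25093/61359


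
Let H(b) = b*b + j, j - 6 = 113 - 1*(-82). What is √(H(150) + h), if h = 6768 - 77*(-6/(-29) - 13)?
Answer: 4*√1600742/29 ≈ 174.51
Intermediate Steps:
j = 201 (j = 6 + (113 - 1*(-82)) = 6 + (113 + 82) = 6 + 195 = 201)
h = 224839/29 (h = 6768 - 77*(-6*(-1/29) - 13) = 6768 - 77*(6/29 - 13) = 6768 - 77*(-371)/29 = 6768 - 1*(-28567/29) = 6768 + 28567/29 = 224839/29 ≈ 7753.1)
H(b) = 201 + b² (H(b) = b*b + 201 = b² + 201 = 201 + b²)
√(H(150) + h) = √((201 + 150²) + 224839/29) = √((201 + 22500) + 224839/29) = √(22701 + 224839/29) = √(883168/29) = 4*√1600742/29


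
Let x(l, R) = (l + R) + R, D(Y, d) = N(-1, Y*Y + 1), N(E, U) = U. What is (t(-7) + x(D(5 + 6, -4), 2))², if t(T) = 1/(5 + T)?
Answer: 63001/4 ≈ 15750.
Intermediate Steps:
D(Y, d) = 1 + Y² (D(Y, d) = Y*Y + 1 = Y² + 1 = 1 + Y²)
x(l, R) = l + 2*R (x(l, R) = (R + l) + R = l + 2*R)
(t(-7) + x(D(5 + 6, -4), 2))² = (1/(5 - 7) + ((1 + (5 + 6)²) + 2*2))² = (1/(-2) + ((1 + 11²) + 4))² = (-½ + ((1 + 121) + 4))² = (-½ + (122 + 4))² = (-½ + 126)² = (251/2)² = 63001/4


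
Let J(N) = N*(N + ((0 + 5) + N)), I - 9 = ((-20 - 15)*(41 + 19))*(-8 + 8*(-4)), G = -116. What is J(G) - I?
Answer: -57677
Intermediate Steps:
I = 84009 (I = 9 + ((-20 - 15)*(41 + 19))*(-8 + 8*(-4)) = 9 + (-35*60)*(-8 - 32) = 9 - 2100*(-40) = 9 + 84000 = 84009)
J(N) = N*(5 + 2*N) (J(N) = N*(N + (5 + N)) = N*(5 + 2*N))
J(G) - I = -116*(5 + 2*(-116)) - 1*84009 = -116*(5 - 232) - 84009 = -116*(-227) - 84009 = 26332 - 84009 = -57677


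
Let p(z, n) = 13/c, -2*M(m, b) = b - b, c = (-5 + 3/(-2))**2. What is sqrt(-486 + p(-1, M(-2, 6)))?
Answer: I*sqrt(82082)/13 ≈ 22.038*I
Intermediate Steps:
c = 169/4 (c = (-5 + 3*(-1/2))**2 = (-5 - 3/2)**2 = (-13/2)**2 = 169/4 ≈ 42.250)
M(m, b) = 0 (M(m, b) = -(b - b)/2 = -1/2*0 = 0)
p(z, n) = 4/13 (p(z, n) = 13/(169/4) = 13*(4/169) = 4/13)
sqrt(-486 + p(-1, M(-2, 6))) = sqrt(-486 + 4/13) = sqrt(-6314/13) = I*sqrt(82082)/13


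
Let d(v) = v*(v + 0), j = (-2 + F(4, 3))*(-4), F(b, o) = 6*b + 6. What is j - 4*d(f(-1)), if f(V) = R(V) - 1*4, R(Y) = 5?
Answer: -116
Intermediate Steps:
F(b, o) = 6 + 6*b
f(V) = 1 (f(V) = 5 - 1*4 = 5 - 4 = 1)
j = -112 (j = (-2 + (6 + 6*4))*(-4) = (-2 + (6 + 24))*(-4) = (-2 + 30)*(-4) = 28*(-4) = -112)
d(v) = v**2 (d(v) = v*v = v**2)
j - 4*d(f(-1)) = -112 - 4*1**2 = -112 - 4*1 = -112 - 4 = -116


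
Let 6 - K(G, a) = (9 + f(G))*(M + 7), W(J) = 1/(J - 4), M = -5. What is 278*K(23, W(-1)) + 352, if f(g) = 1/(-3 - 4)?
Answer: -20332/7 ≈ -2904.6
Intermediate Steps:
W(J) = 1/(-4 + J)
f(g) = -⅐ (f(g) = 1/(-7) = -⅐)
K(G, a) = -82/7 (K(G, a) = 6 - (9 - ⅐)*(-5 + 7) = 6 - 62*2/7 = 6 - 1*124/7 = 6 - 124/7 = -82/7)
278*K(23, W(-1)) + 352 = 278*(-82/7) + 352 = -22796/7 + 352 = -20332/7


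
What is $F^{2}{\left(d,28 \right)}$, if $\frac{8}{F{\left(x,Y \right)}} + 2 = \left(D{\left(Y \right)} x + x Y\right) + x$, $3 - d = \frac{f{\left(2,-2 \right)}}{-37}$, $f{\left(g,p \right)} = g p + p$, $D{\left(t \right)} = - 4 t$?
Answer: $\frac{87616}{77246521} \approx 0.0011342$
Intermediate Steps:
$f{\left(g,p \right)} = p + g p$
$d = \frac{105}{37}$ ($d = 3 - \frac{\left(-2\right) \left(1 + 2\right)}{-37} = 3 - \left(-2\right) 3 \left(- \frac{1}{37}\right) = 3 - \left(-6\right) \left(- \frac{1}{37}\right) = 3 - \frac{6}{37} = \frac{105}{37} \approx 2.8378$)
$F{\left(x,Y \right)} = \frac{8}{-2 + x - 3 Y x}$ ($F{\left(x,Y \right)} = \frac{8}{-2 + \left(\left(- 4 Y x + x Y\right) + x\right)} = \frac{8}{-2 + \left(\left(- 4 Y x + Y x\right) + x\right)} = \frac{8}{-2 - \left(- x + 3 Y x\right)} = \frac{8}{-2 + x - 3 Y x}$)
$F^{2}{\left(d,28 \right)} = \left(\frac{8}{-2 + \frac{105}{37} - 84 \cdot \frac{105}{37}}\right)^{2} = \left(\frac{8}{-2 + \frac{105}{37} - \frac{8820}{37}}\right)^{2} = \left(\frac{8}{- \frac{8789}{37}}\right)^{2} = \left(8 \left(- \frac{37}{8789}\right)\right)^{2} = \left(- \frac{296}{8789}\right)^{2} = \frac{87616}{77246521}$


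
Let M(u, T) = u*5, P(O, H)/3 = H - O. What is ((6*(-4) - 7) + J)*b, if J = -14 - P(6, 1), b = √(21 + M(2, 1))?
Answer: -30*√31 ≈ -167.03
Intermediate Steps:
P(O, H) = -3*O + 3*H (P(O, H) = 3*(H - O) = -3*O + 3*H)
M(u, T) = 5*u
b = √31 (b = √(21 + 5*2) = √(21 + 10) = √31 ≈ 5.5678)
J = 1 (J = -14 - (-3*6 + 3*1) = -14 - (-18 + 3) = -14 - 1*(-15) = -14 + 15 = 1)
((6*(-4) - 7) + J)*b = ((6*(-4) - 7) + 1)*√31 = ((-24 - 7) + 1)*√31 = (-31 + 1)*√31 = -30*√31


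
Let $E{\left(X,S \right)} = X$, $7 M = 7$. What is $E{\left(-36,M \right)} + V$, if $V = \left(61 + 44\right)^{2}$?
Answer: $10989$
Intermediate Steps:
$M = 1$ ($M = \frac{1}{7} \cdot 7 = 1$)
$V = 11025$ ($V = 105^{2} = 11025$)
$E{\left(-36,M \right)} + V = -36 + 11025 = 10989$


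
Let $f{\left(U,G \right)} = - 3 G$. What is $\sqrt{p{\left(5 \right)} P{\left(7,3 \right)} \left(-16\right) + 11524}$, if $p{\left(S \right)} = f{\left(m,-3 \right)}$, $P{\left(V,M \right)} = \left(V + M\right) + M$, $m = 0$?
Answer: $2 \sqrt{2413} \approx 98.245$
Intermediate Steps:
$P{\left(V,M \right)} = V + 2 M$ ($P{\left(V,M \right)} = \left(M + V\right) + M = V + 2 M$)
$p{\left(S \right)} = 9$ ($p{\left(S \right)} = \left(-3\right) \left(-3\right) = 9$)
$\sqrt{p{\left(5 \right)} P{\left(7,3 \right)} \left(-16\right) + 11524} = \sqrt{9 \left(7 + 2 \cdot 3\right) \left(-16\right) + 11524} = \sqrt{9 \left(7 + 6\right) \left(-16\right) + 11524} = \sqrt{9 \cdot 13 \left(-16\right) + 11524} = \sqrt{117 \left(-16\right) + 11524} = \sqrt{-1872 + 11524} = \sqrt{9652} = 2 \sqrt{2413}$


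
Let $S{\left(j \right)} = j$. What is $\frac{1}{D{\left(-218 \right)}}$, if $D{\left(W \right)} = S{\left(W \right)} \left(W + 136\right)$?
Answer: $\frac{1}{17876} \approx 5.5941 \cdot 10^{-5}$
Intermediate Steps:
$D{\left(W \right)} = W \left(136 + W\right)$ ($D{\left(W \right)} = W \left(W + 136\right) = W \left(136 + W\right)$)
$\frac{1}{D{\left(-218 \right)}} = \frac{1}{\left(-218\right) \left(136 - 218\right)} = \frac{1}{\left(-218\right) \left(-82\right)} = \frac{1}{17876}$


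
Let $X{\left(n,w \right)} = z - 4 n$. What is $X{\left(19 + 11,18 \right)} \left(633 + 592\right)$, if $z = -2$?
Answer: $-149450$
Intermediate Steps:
$X{\left(n,w \right)} = -2 - 4 n$
$X{\left(19 + 11,18 \right)} \left(633 + 592\right) = \left(-2 - 4 \left(19 + 11\right)\right) \left(633 + 592\right) = \left(-2 - 120\right) 1225 = \left(-122\right) 1225 = -149450$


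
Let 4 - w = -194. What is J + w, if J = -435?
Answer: -237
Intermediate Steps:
w = 198 (w = 4 - 1*(-194) = 4 + 194 = 198)
J + w = -435 + 198 = -237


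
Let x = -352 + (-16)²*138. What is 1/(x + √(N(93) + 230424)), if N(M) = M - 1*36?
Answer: 34976/1223090095 - 3*√25609/1223090095 ≈ 2.8204e-5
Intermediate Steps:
N(M) = -36 + M (N(M) = M - 36 = -36 + M)
x = 34976 (x = -352 + 256*138 = -352 + 35328 = 34976)
1/(x + √(N(93) + 230424)) = 1/(34976 + √((-36 + 93) + 230424)) = 1/(34976 + √(57 + 230424)) = 1/(34976 + √230481) = 1/(34976 + 3*√25609)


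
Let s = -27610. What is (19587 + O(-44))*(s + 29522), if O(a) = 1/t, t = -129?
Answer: 4831092464/129 ≈ 3.7450e+7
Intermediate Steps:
O(a) = -1/129 (O(a) = 1/(-129) = -1/129)
(19587 + O(-44))*(s + 29522) = (19587 - 1/129)*(-27610 + 29522) = (2526722/129)*1912 = 4831092464/129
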